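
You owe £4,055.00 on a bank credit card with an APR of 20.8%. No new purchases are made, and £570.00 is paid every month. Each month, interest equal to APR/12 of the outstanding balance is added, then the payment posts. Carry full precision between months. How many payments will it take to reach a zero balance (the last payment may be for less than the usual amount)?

8 payments

Monthly rate r = 20.8%/12 = 1.73333% = 0.0173333.
Recurrence: B ← B·(1+r) − £570.00.
Month 1: interest £70.29; balance after payment £3,555.29.
Month 2: interest £61.62; balance after payment £3,046.91.
Closed form: n = −ln(1 − rB₀/P)/ln(1+r) = −ln(0.87669)/ln(1.01733) ≈ 7.658, so the balance reaches zero during payment 8.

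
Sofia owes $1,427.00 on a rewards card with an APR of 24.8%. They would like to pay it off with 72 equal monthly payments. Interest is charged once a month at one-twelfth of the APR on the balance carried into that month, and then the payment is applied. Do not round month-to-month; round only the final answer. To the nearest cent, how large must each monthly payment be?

$38.26

Monthly rate r = 24.8%/12 = 2.06667% = 0.0206667.
Level-payment amortization: P = B₀·r / (1 − (1+r)^(−n)) = 1427.00·0.0206667 / (1 − 1.02067^(−72)).
Denominator 1 − (1+r)^(−72) = 0.770724884.
P = 29.4913 / 0.770724884 ≈ 38.26.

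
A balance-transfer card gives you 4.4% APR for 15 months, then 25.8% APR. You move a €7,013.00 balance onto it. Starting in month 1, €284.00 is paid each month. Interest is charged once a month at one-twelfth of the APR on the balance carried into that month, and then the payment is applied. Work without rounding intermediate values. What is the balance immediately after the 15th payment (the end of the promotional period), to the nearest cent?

€3,037.68

Promo months 1–15 at r₀ = 4.4%/12 = 0.00366667; months 16+ at r₁ = 25.8%/12 = 0.0215.
After month 15: iterate B ← B·(1+r₀) − €284.00 for 15 months → €3,037.68.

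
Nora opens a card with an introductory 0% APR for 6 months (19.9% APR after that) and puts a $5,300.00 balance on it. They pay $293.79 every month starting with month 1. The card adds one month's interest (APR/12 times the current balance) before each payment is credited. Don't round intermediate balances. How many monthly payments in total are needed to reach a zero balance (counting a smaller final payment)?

20 months

Promo months 1–6 at r₀ = 0%/12 = 0; months 7+ at r₁ = 19.9%/12 = 0.0165833.
After month 6 (no interest yet): B = $5,300.00 − 6·$293.79 = $3,537.26.
Then at r₁ with $293.79/mo: n₂ = −ln(1 − r₁·B/P)/ln(1+r₁) ≈ 13.54 → 14 more payments.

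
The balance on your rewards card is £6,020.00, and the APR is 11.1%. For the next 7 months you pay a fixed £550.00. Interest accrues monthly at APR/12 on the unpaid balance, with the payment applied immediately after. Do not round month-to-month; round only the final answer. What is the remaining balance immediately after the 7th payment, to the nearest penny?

£2,462.28

Monthly rate r = 11.1%/12 = 0.925% = 0.00925.
Each month: B ← B·(1+r) − £550.00.
Month 1: interest £55.68; balance after payment £5,525.69.
Month 2: interest £51.11; balance after payment £5,026.80.
Month 3: interest £46.50; balance after payment £4,523.30.
Month 4: interest £41.84; balance after payment £4,015.14.
Month 5: interest £37.14; balance after payment £3,502.28.
Month 6: interest £32.40; balance after payment £2,984.67.
Month 7: interest £27.61; balance after payment £2,462.28.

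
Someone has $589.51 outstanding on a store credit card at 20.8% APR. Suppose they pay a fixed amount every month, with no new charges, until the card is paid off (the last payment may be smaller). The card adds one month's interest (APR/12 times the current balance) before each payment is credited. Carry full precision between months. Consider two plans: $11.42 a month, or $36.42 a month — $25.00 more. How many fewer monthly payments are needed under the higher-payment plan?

112 fewer payments

Monthly rate r = 20.8%/12 = 1.73333% = 0.0173333.
At $11.42/mo: n = ⌈−ln(1 − rB₀/P)/ln(1+r)⌉ = 132 payments (last $0.21); total interest = total paid − $589.51 = $906.72.
At $36.42/mo: 20 payments (last $5.93); total interest $108.40.
Payments saved = 132 − 20 = 112.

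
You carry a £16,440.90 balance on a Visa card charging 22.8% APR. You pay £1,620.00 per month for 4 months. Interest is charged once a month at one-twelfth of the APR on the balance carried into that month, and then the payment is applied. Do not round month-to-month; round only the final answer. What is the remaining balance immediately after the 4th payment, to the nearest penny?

Monthly rate r = 22.8%/12 = 1.9% = 0.019.
Each month: B ← B·(1+r) − £1,620.00.
Month 1: interest £312.38; balance after payment £15,133.28.
Month 2: interest £287.53; balance after payment £13,800.81.
Month 3: interest £262.22; balance after payment £12,443.02.
Month 4: interest £236.42; balance after payment £11,059.44.

£11,059.44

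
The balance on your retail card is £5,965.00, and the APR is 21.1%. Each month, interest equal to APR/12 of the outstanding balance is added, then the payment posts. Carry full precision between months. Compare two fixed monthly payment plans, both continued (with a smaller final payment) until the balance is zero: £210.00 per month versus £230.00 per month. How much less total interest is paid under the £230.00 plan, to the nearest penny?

Monthly rate r = 21.1%/12 = 1.75833% = 0.0175833.
At £210.00/mo: n = ⌈−ln(1 − rB₀/P)/ln(1+r)⌉ = 40 payments (last £148.06); total interest = total paid − £5,965.00 = £2,373.06.
At £230.00/mo: 35 payments (last £213.95); total interest £2,068.95.
Interest saved = £2,373.06 − £2,068.95 = £304.11.

£304.11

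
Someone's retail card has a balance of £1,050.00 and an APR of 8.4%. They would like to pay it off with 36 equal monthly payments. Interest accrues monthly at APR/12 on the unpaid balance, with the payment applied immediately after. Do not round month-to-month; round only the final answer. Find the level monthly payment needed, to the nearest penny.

Monthly rate r = 8.4%/12 = 0.7% = 0.007.
Level-payment amortization: P = B₀·r / (1 − (1+r)^(−n)) = 1050.00·0.007 / (1 − 1.007^(−36)).
Denominator 1 − (1+r)^(−36) = 0.222072615.
P = 7.35 / 0.222072615 ≈ 33.10.

£33.10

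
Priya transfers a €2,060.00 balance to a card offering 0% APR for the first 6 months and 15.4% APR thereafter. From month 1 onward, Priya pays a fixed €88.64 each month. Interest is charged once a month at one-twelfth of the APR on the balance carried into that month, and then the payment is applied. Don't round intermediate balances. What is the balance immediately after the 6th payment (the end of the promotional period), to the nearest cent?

€1,528.16

Promo months 1–6 at r₀ = 0%/12 = 0; months 7+ at r₁ = 15.4%/12 = 0.0128333.
After month 6 (no interest yet): B = €2,060.00 − 6·€88.64 = €1,528.16.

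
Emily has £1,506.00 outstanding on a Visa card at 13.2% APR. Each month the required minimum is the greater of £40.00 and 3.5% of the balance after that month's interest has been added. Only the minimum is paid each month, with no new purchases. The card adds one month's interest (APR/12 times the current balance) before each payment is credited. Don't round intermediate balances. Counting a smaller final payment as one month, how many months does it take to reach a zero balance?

46 months

Monthly rate r = 13.2%/12 = 1.1% = 0.011.
While 3.5% of the post-interest balance exceeds £40.00, each month B ← (B·(1+r))·(1 − 0.035), i.e. B shrinks by the factor (1+r)·0.965 = 0.97561.
This holds for months 1–12. Entering month 13 the balance is £1,119.87; 3.5% of the post-interest balance is now below £40.00, so the flat £40.00 minimum applies from here.
From month 13 a fixed £40.00 at rate r clears £1,119.87 in 34 more payments. Total: 12 + 34 = 46 months.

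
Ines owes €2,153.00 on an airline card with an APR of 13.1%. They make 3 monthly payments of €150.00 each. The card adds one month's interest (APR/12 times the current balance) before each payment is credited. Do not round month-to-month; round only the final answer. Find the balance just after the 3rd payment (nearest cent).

Monthly rate r = 13.1%/12 = 1.09167% = 0.0109167.
Each month: B ← B·(1+r) − €150.00.
Month 1: interest €23.50; balance after payment €2,026.50.
Month 2: interest €22.12; balance after payment €1,898.63.
Month 3: interest €20.73; balance after payment €1,769.35.

€1,769.35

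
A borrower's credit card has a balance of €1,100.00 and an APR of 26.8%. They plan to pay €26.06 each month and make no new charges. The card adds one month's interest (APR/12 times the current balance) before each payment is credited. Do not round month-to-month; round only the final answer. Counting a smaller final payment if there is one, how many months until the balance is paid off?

130 months

Monthly rate r = 26.8%/12 = 2.23333% = 0.0223333.
Recurrence: B ← B·(1+r) − €26.06.
Month 1: interest €24.57; balance after payment €1,098.51.
Month 2: interest €24.53; balance after payment €1,096.98.
Closed form: n = −ln(1 − rB₀/P)/ln(1+r) = −ln(0.057304)/ln(1.02233) ≈ 129.457, so the balance reaches zero during payment 130.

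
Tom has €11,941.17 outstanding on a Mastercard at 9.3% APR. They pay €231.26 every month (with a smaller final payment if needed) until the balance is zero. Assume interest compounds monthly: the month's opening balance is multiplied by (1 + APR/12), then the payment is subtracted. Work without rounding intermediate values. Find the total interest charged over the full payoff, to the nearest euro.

€3,370

Monthly rate r = 9.3%/12 = 0.775% = 0.00775.
Payoff takes n = ⌈−ln(1 − rB₀/P)/ln(1+r)⌉ = ⌈66.205⌉ = 67 payments; the last is €47.66.
Total paid = 66·€231.26 + €47.66 = €15,310.82.
Total interest = total paid − principal = €15,310.82 − €11,941.17 = €3,369.65.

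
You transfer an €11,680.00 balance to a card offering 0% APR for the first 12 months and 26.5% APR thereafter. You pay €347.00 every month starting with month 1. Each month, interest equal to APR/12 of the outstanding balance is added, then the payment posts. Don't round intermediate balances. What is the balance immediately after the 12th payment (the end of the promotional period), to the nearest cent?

€7,516.00

Promo months 1–12 at r₀ = 0%/12 = 0; months 13+ at r₁ = 26.5%/12 = 0.0220833.
After month 12 (no interest yet): B = €11,680.00 − 12·€347.00 = €7,516.00.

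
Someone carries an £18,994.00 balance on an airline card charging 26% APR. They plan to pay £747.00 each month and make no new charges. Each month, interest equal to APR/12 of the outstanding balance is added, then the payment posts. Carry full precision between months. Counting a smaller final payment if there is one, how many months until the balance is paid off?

Monthly rate r = 26%/12 = 2.16667% = 0.0216667.
Recurrence: B ← B·(1+r) − £747.00.
Month 1: interest £411.54; balance after payment £18,658.54.
Month 2: interest £404.27; balance after payment £18,315.80.
Closed form: n = −ln(1 − rB₀/P)/ln(1+r) = −ln(0.44908)/ln(1.02167) ≈ 37.347, so the balance reaches zero during payment 38.

38 months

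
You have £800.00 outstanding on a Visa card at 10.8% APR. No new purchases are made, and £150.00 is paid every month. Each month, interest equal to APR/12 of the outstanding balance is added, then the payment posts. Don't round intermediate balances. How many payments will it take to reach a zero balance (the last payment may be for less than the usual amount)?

6 payments

Monthly rate r = 10.8%/12 = 0.9% = 0.009.
Recurrence: B ← B·(1+r) − £150.00.
Month 1: interest £7.20; balance after payment £657.20.
Month 2: interest £5.91; balance after payment £513.11.
Month 3: interest £4.62; balance after payment £367.73.
Month 4: interest £3.31; balance after payment £221.04.
Month 5: interest £1.99; balance after payment £73.03.
Month 6: interest £0.66; balance after payment £0.00.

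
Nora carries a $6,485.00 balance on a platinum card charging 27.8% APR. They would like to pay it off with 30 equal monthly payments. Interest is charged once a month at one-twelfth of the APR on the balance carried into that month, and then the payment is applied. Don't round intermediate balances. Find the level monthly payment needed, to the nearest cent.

$302.31

Monthly rate r = 27.8%/12 = 2.31667% = 0.0231667.
Level-payment amortization: P = B₀·r / (1 − (1+r)^(−n)) = 6485.00·0.0231667 / (1 − 1.02317^(−30)).
Denominator 1 − (1+r)^(−30) = 0.496953062.
P = 150.236 / 0.496953062 ≈ 302.31.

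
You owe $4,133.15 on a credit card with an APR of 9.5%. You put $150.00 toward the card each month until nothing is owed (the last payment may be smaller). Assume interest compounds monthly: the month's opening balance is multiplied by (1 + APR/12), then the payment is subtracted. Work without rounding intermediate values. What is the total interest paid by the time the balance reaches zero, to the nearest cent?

Monthly rate r = 9.5%/12 = 0.791667% = 0.00791667.
Payoff takes n = ⌈−ln(1 − rB₀/P)/ln(1+r)⌉ = ⌈31.206⌉ = 32 payments; the last is $31.05.
Total paid = 31·$150.00 + $31.05 = $4,681.05.
Total interest = total paid − principal = $4,681.05 − $4,133.15 = $547.90.

$547.90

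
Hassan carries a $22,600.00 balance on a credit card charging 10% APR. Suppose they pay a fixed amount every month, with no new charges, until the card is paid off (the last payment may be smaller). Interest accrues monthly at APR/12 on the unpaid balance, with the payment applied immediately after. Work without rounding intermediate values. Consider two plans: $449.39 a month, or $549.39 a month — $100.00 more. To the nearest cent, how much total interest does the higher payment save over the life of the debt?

$1,622.83

Monthly rate r = 10%/12 = 0.833333% = 0.00833333.
At $449.39/mo: n = ⌈−ln(1 − rB₀/P)/ln(1+r)⌉ = 66 payments (last $202.52); total interest = total paid − $22,600.00 = $6,812.87.
At $549.39/mo: 51 payments (last $320.54); total interest $5,190.04.
Interest saved = $6,812.87 − $5,190.04 = $1,622.83.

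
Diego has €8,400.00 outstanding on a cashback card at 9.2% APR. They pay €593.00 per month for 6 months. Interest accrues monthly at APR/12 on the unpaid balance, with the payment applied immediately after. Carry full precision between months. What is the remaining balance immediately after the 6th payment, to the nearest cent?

Monthly rate r = 9.2%/12 = 0.766667% = 0.00766667.
Each month: B ← B·(1+r) − €593.00.
Month 1: interest €64.40; balance after payment €7,871.40.
Month 2: interest €60.35; balance after payment €7,338.75.
Month 3: interest €56.26; balance after payment €6,802.01.
Month 4: interest €52.15; balance after payment €6,261.16.
Month 5: interest €48.00; balance after payment €5,716.16.
Month 6: interest €43.82; balance after payment €5,166.99.

€5,166.99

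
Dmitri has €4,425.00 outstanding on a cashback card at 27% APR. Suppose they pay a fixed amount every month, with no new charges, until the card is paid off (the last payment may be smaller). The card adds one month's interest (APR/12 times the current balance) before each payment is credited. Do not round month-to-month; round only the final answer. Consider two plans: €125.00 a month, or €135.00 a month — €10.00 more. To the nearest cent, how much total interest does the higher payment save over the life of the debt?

€829.30

Monthly rate r = 27%/12 = 2.25% = 0.0225.
At €125.00/mo: n = ⌈−ln(1 − rB₀/P)/ln(1+r)⌉ = 72 payments (last €69.42); total interest = total paid − €4,425.00 = €4,519.42.
At €135.00/mo: 61 payments (last €15.12); total interest €3,690.12.
Interest saved = €4,519.42 − €3,690.12 = €829.30.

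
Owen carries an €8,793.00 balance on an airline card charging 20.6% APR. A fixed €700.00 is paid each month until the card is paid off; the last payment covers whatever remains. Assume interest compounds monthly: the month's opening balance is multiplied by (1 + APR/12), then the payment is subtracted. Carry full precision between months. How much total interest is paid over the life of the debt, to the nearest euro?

€1,197

Monthly rate r = 20.6%/12 = 1.71667% = 0.0171667.
Payoff takes n = ⌈−ln(1 − rB₀/P)/ln(1+r)⌉ = ⌈14.270⌉ = 15 payments; the last is €189.97.
Total paid = 14·€700.00 + €189.97 = €9,989.97.
Total interest = total paid − principal = €9,989.97 − €8,793.00 = €1,196.97.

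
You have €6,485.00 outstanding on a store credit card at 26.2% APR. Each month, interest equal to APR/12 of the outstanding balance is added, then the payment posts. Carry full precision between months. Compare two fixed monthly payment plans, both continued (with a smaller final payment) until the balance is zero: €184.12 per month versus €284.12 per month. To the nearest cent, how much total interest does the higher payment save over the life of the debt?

Monthly rate r = 26.2%/12 = 2.18333% = 0.0218333.
At €184.12/mo: n = ⌈−ln(1 − rB₀/P)/ln(1+r)⌉ = 68 payments (last €155.97); total interest = total paid − €6,485.00 = €6,007.01.
At €284.12/mo: 32 payments (last €267.06); total interest €2,589.78.
Interest saved = €6,007.01 − €2,589.78 = €3,417.23.

€3,417.23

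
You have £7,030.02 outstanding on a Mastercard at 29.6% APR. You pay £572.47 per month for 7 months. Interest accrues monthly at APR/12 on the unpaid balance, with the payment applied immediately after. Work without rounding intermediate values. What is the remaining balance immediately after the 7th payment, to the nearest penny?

£4,021.15

Monthly rate r = 29.6%/12 = 2.46667% = 0.0246667.
Each month: B ← B·(1+r) − £572.47.
Month 1: interest £173.41; balance after payment £6,630.96.
Month 2: interest £163.56; balance after payment £6,222.05.
Month 3: interest £153.48; balance after payment £5,803.06.
Month 4: interest £143.14; balance after payment £5,373.73.
Month 5: interest £132.55; balance after payment £4,933.81.
Month 6: interest £121.70; balance after payment £4,483.04.
Month 7: interest £110.58; balance after payment £4,021.15.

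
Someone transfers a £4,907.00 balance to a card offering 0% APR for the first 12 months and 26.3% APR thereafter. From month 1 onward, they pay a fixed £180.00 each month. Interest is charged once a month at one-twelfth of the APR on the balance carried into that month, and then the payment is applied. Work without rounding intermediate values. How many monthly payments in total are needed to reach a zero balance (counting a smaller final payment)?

31 payments

Promo months 1–12 at r₀ = 0%/12 = 0; months 13+ at r₁ = 26.3%/12 = 0.0219167.
After month 12 (no interest yet): B = £4,907.00 − 12·£180.00 = £2,747.00.
Then at r₁ with £180.00/mo: n₂ = −ln(1 − r₁·B/P)/ln(1+r₁) ≈ 18.78 → 19 more payments.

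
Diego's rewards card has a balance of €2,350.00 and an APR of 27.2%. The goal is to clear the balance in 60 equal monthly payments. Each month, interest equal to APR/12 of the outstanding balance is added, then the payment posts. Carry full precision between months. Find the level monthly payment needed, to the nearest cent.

Monthly rate r = 27.2%/12 = 2.26667% = 0.0226667.
Level-payment amortization: P = B₀·r / (1 − (1+r)^(−n)) = 2350.00·0.0226667 / (1 − 1.02267^(−60)).
Denominator 1 − (1+r)^(−60) = 0.739412268.
P = 53.2667 / 0.739412268 ≈ 72.04.

€72.04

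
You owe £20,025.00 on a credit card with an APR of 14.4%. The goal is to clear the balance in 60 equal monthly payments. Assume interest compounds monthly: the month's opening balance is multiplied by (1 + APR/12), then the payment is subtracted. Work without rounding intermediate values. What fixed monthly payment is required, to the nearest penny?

Monthly rate r = 14.4%/12 = 1.2% = 0.012.
Level-payment amortization: P = B₀·r / (1 − (1+r)^(−n)) = 20025.00·0.012 / (1 − 1.012^(−60)).
Denominator 1 − (1+r)^(−60) = 0.51115717.
P = 240.3 / 0.51115717 ≈ 470.11.

£470.11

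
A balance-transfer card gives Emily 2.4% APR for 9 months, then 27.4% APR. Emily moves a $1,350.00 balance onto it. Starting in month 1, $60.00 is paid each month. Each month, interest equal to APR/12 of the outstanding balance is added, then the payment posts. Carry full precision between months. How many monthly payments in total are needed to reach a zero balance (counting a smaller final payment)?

26 payments

Promo months 1–9 at r₀ = 2.4%/12 = 0.002; months 10+ at r₁ = 27.4%/12 = 0.0228333.
After month 9: iterate B ← B·(1+r₀) − $60.00 for 9 months → $830.16.
Then at r₁ with $60.00/mo: n₂ = −ln(1 − r₁·B/P)/ln(1+r₁) ≈ 16.82 → 17 more payments.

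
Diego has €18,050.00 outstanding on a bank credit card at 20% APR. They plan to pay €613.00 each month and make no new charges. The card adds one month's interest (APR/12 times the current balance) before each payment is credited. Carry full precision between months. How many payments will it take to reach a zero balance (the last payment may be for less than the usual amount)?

Monthly rate r = 20%/12 = 1.66667% = 0.0166667.
Recurrence: B ← B·(1+r) − €613.00.
Month 1: interest €300.83; balance after payment €17,737.83.
Month 2: interest €295.63; balance after payment €17,420.46.
Closed form: n = −ln(1 − rB₀/P)/ln(1+r) = −ln(0.50924)/ln(1.01667) ≈ 40.826, so the balance reaches zero during payment 41.

41 payments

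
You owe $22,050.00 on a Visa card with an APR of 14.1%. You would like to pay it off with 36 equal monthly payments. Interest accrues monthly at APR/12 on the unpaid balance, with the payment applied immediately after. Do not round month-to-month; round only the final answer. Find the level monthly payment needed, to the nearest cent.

$754.69

Monthly rate r = 14.1%/12 = 1.175% = 0.01175.
Level-payment amortization: P = B₀·r / (1 − (1+r)^(−n)) = 22050.00·0.01175 / (1 − 1.01175^(−36)).
Denominator 1 − (1+r)^(−36) = 0.343304062.
P = 259.087 / 0.343304062 ≈ 754.69.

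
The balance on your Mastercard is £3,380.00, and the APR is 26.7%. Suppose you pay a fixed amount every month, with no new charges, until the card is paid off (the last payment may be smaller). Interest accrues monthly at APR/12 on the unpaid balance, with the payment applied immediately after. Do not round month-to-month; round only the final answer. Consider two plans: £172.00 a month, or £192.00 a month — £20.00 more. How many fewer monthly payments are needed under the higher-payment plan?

Monthly rate r = 26.7%/12 = 2.225% = 0.02225.
At £172.00/mo: n = ⌈−ln(1 − rB₀/P)/ln(1+r)⌉ = 27 payments (last £21.63); total interest = total paid − £3,380.00 = £1,113.63.
At £192.00/mo: 23 payments (last £113.42); total interest £957.42.
Payments saved = 27 − 23 = 4.

4 fewer payments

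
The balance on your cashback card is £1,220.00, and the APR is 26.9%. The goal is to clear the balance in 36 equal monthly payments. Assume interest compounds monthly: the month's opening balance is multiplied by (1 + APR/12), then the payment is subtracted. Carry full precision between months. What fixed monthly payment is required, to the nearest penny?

£49.74

Monthly rate r = 26.9%/12 = 2.24167% = 0.0224167.
Level-payment amortization: P = B₀·r / (1 − (1+r)^(−n)) = 1220.00·0.0224167 / (1 − 1.02242^(−36)).
Denominator 1 − (1+r)^(−36) = 0.549811015.
P = 27.3483 / 0.549811015 ≈ 49.74.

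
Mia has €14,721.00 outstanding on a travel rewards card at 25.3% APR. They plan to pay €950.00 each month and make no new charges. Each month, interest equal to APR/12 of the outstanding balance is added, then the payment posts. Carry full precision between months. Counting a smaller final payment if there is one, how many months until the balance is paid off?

Monthly rate r = 25.3%/12 = 2.10833% = 0.0210833.
Recurrence: B ← B·(1+r) − €950.00.
Month 1: interest €310.37; balance after payment €14,081.37.
Month 2: interest €296.88; balance after payment €13,428.25.
Closed form: n = −ln(1 − rB₀/P)/ln(1+r) = −ln(0.6733)/ln(1.02108) ≈ 18.959, so the balance reaches zero during payment 19.

19 payments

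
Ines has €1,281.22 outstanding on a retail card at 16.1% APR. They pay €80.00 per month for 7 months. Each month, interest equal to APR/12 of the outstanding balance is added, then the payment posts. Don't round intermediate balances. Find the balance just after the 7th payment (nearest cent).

Monthly rate r = 16.1%/12 = 1.34167% = 0.0134167.
Each month: B ← B·(1+r) − €80.00.
Month 1: interest €17.19; balance after payment €1,218.41.
Month 2: interest €16.35; balance after payment €1,154.76.
Month 3: interest €15.49; balance after payment €1,090.25.
Month 4: interest €14.63; balance after payment €1,024.88.
Month 5: interest €13.75; balance after payment €958.63.
Month 6: interest €12.86; balance after payment €891.49.
Month 7: interest €11.96; balance after payment €823.45.

€823.45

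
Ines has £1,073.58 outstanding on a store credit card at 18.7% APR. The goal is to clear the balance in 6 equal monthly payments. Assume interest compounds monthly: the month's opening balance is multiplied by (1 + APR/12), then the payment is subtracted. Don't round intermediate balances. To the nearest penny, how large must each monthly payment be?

£188.81

Monthly rate r = 18.7%/12 = 1.55833% = 0.0155833.
Level-payment amortization: P = B₀·r / (1 − (1+r)^(−n)) = 1073.58·0.0155833 / (1 − 1.01558^(−6)).
Denominator 1 − (1+r)^(−6) = 0.0886050675.
P = 16.73 / 0.0886050675 ≈ 188.81.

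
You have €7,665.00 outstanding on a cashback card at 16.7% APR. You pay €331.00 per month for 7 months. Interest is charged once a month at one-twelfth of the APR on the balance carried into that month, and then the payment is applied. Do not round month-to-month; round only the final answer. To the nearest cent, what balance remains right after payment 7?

€6,027.60

Monthly rate r = 16.7%/12 = 1.39167% = 0.0139167.
Each month: B ← B·(1+r) − €331.00.
Month 1: interest €106.67; balance after payment €7,440.67.
Month 2: interest €103.55; balance after payment €7,213.22.
Month 3: interest €100.38; balance after payment €6,982.60.
Month 4: interest €97.17; balance after payment €6,748.78.
Month 5: interest €93.92; balance after payment €6,511.70.
Month 6: interest €90.62; balance after payment €6,271.32.
Month 7: interest €87.28; balance after payment €6,027.60.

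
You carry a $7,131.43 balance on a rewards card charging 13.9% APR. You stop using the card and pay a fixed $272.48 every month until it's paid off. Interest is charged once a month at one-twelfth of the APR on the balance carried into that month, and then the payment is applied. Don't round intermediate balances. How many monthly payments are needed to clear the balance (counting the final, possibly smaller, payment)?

Monthly rate r = 13.9%/12 = 1.15833% = 0.0115833.
Recurrence: B ← B·(1+r) − $272.48.
Month 1: interest $82.61; balance after payment $6,941.56.
Month 2: interest $80.41; balance after payment $6,749.48.
Closed form: n = −ln(1 − rB₀/P)/ln(1+r) = −ln(0.69684)/ln(1.01158) ≈ 31.363, so the balance reaches zero during payment 32.

32 payments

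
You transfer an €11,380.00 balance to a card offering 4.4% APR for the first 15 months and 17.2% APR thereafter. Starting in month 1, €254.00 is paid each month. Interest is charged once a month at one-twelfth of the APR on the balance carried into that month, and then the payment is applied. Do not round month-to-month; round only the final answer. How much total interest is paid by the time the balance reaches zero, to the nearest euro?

Promo months 1–15 at r₀ = 4.4%/12 = 0.00366667; months 16+ at r₁ = 17.2%/12 = 0.0143333.
After month 15: iterate B ← B·(1+r₀) − €254.00 for 15 months → €8,112.86.
Then at r₁ with €254.00/mo: n₂ = −ln(1 − r₁·B/P)/ln(1+r₁) ≈ 43.01 → 44 more payments.
Total paid = 58·€254.00 + €3.33 = €14,735.33; interest = €14,735.33 − €11,380.00 = €3,355.33.

€3,355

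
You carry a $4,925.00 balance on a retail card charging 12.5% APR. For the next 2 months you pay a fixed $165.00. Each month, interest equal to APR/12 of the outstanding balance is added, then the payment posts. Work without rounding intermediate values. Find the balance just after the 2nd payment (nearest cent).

Monthly rate r = 12.5%/12 = 1.04167% = 0.0104167.
Each month: B ← B·(1+r) − $165.00.
Month 1: interest $51.30; balance after payment $4,811.30.
Month 2: interest $50.12; balance after payment $4,696.42.

$4,696.42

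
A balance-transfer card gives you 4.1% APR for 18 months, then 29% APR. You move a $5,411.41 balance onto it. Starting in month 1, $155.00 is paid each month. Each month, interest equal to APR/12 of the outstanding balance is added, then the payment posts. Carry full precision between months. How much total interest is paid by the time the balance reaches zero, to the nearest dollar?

Promo months 1–18 at r₀ = 4.1%/12 = 0.00341667; months 19+ at r₁ = 29%/12 = 0.0241667.
After month 18: iterate B ← B·(1+r₀) − $155.00 for 18 months → $2,881.53.
Then at r₁ with $155.00/mo: n₂ = −ln(1 − r₁·B/P)/ln(1+r₁) ≈ 24.98 → 25 more payments.
Total paid = 42·$155.00 + $151.99 = $6,661.99; interest = $6,661.99 − $5,411.41 = $1,250.58.

$1,251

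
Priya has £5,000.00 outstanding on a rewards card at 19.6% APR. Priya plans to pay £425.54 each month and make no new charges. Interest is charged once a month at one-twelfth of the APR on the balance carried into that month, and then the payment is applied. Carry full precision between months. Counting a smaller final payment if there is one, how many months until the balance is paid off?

14 months

Monthly rate r = 19.6%/12 = 1.63333% = 0.0163333.
Recurrence: B ← B·(1+r) − £425.54.
Month 1: interest £81.67; balance after payment £4,656.13.
Month 2: interest £76.05; balance after payment £4,306.64.
Closed form: n = −ln(1 − rB₀/P)/ln(1+r) = −ln(0.80809)/ln(1.01633) ≈ 13.152, so the balance reaches zero during payment 14.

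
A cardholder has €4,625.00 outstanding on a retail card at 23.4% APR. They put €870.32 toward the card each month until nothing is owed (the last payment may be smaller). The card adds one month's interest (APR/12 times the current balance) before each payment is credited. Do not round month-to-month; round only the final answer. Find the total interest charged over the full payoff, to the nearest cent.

Monthly rate r = 23.4%/12 = 1.95% = 0.0195.
Payoff takes n = ⌈−ln(1 − rB₀/P)/ln(1+r)⌉ = ⌈5.665⌉ = 6 payments; the last is €580.32.
Total paid = 5·€870.32 + €580.32 = €4,931.92.
Total interest = total paid − principal = €4,931.92 − €4,625.00 = €306.92.

€306.92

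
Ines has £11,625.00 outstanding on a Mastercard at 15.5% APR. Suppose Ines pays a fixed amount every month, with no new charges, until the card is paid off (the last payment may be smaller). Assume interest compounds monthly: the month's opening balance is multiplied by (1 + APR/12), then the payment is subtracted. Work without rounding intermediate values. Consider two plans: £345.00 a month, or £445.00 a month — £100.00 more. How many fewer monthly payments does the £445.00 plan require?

12 fewer payments

Monthly rate r = 15.5%/12 = 1.29167% = 0.0129167.
At £345.00/mo: n = ⌈−ln(1 − rB₀/P)/ln(1+r)⌉ = 45 payments (last £179.38); total interest = total paid − £11,625.00 = £3,734.38.
At £445.00/mo: 33 payments (last £32.86); total interest £2,647.86.
Payments saved = 45 − 33 = 12.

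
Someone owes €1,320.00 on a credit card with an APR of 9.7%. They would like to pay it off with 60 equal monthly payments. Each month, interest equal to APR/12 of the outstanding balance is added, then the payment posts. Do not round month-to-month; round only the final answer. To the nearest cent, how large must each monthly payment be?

Monthly rate r = 9.7%/12 = 0.808333% = 0.00808333.
Level-payment amortization: P = B₀·r / (1 − (1+r)^(−n)) = 1320.00·0.00808333 / (1 − 1.00808^(−60)).
Denominator 1 − (1+r)^(−60) = 0.383101202.
P = 10.67 / 0.383101202 ≈ 27.85.

€27.85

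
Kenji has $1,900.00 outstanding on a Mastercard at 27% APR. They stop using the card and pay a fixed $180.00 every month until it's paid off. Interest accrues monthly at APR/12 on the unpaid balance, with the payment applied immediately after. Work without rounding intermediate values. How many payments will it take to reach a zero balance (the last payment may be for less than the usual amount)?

13 months

Monthly rate r = 27%/12 = 2.25% = 0.0225.
Recurrence: B ← B·(1+r) − $180.00.
Month 1: interest $42.75; balance after payment $1,762.75.
Month 2: interest $39.66; balance after payment $1,622.41.
Closed form: n = −ln(1 − rB₀/P)/ln(1+r) = −ln(0.7625)/ln(1.0225) ≈ 12.186, so the balance reaches zero during payment 13.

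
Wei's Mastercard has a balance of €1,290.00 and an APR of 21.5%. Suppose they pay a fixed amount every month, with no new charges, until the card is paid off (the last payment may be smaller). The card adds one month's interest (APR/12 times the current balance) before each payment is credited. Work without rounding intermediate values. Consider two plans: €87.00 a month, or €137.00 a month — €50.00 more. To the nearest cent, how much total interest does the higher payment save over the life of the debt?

Monthly rate r = 21.5%/12 = 1.79167% = 0.0179167.
At €87.00/mo: n = ⌈−ln(1 − rB₀/P)/ln(1+r)⌉ = 18 payments (last €33.98); total interest = total paid − €1,290.00 = €222.98.
At €137.00/mo: 11 payments (last €55.76); total interest €135.76.
Interest saved = €222.98 − €135.76 = €87.22.

€87.22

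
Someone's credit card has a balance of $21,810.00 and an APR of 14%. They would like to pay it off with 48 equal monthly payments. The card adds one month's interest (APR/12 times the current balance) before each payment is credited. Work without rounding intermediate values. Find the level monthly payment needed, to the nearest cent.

$595.99

Monthly rate r = 14%/12 = 1.16667% = 0.0116667.
Level-payment amortization: P = B₀·r / (1 − (1+r)^(−n)) = 21810.00·0.0116667 / (1 − 1.01167^(−48)).
Denominator 1 − (1+r)^(−48) = 0.42693637.
P = 254.45 / 0.42693637 ≈ 595.99.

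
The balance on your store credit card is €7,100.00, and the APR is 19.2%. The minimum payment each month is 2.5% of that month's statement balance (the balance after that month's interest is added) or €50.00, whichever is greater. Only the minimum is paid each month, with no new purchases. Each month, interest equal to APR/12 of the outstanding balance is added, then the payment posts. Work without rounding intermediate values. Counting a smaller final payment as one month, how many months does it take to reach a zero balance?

Monthly rate r = 19.2%/12 = 1.6% = 0.016.
While 2.5% of the post-interest balance exceeds €50.00, each month B ← (B·(1+r))·(1 − 0.025), i.e. B shrinks by the factor (1+r)·0.975 = 0.9906.
This holds for months 1–136. Entering month 137 the balance is €1,965.31; 2.5% of the post-interest balance is now below €50.00, so the flat €50.00 minimum applies from here.
From month 137 a fixed €50.00 at rate r clears €1,965.31 in 63 more payments. Total: 136 + 63 = 199 months.

199 months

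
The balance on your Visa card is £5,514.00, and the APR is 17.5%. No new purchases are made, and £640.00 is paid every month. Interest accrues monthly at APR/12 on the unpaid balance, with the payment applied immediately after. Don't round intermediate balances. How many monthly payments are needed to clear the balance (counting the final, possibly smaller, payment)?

10 months

Monthly rate r = 17.5%/12 = 1.45833% = 0.0145833.
Recurrence: B ← B·(1+r) − £640.00.
Month 1: interest £80.41; balance after payment £4,954.41.
Month 2: interest £72.25; balance after payment £4,386.66.
Closed form: n = −ln(1 − rB₀/P)/ln(1+r) = −ln(0.87436)/ln(1.01458) ≈ 9.274, so the balance reaches zero during payment 10.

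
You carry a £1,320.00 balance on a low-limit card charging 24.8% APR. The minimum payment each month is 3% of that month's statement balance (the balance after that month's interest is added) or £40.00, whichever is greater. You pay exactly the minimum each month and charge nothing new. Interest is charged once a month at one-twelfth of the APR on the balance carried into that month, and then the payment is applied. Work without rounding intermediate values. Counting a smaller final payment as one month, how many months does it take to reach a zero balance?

Monthly rate r = 24.8%/12 = 2.06667% = 0.0206667.
While 3% of the post-interest balance exceeds £40.00, each month B ← (B·(1+r))·(1 − 0.03), i.e. B shrinks by the factor (1+r)·0.97 = 0.99005.
This holds for months 1–2. Entering month 3 the balance is £1,293.85; 3% of the post-interest balance is now below £40.00, so the flat £40.00 minimum applies from here.
From month 3 a fixed £40.00 at rate r clears £1,293.85 in 54 more payments. Total: 2 + 54 = 56 months.

56 months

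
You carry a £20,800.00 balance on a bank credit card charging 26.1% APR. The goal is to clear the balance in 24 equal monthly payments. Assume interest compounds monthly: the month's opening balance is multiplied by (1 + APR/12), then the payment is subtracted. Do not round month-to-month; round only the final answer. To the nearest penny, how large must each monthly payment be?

£1,121.64

Monthly rate r = 26.1%/12 = 2.175% = 0.02175.
Level-payment amortization: P = B₀·r / (1 − (1+r)^(−n)) = 20800.00·0.02175 / (1 − 1.02175^(−24)).
Denominator 1 − (1+r)^(−24) = 0.403337853.
P = 452.4 / 0.403337853 ≈ 1121.64.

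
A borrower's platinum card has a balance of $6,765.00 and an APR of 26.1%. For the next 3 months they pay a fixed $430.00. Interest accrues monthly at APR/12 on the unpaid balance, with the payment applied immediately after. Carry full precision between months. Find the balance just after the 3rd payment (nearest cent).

$5,897.83

Monthly rate r = 26.1%/12 = 2.175% = 0.02175.
Each month: B ← B·(1+r) − $430.00.
Month 1: interest $147.14; balance after payment $6,482.14.
Month 2: interest $140.99; balance after payment $6,193.13.
Month 3: interest $134.70; balance after payment $5,897.83.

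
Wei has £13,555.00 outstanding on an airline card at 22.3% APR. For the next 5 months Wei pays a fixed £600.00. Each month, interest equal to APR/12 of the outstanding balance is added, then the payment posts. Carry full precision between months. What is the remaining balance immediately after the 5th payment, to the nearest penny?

£11,748.58

Monthly rate r = 22.3%/12 = 1.85833% = 0.0185833.
Each month: B ← B·(1+r) − £600.00.
Month 1: interest £251.90; balance after payment £13,206.90.
Month 2: interest £245.43; balance after payment £12,852.33.
Month 3: interest £238.84; balance after payment £12,491.16.
Month 4: interest £232.13; balance after payment £12,123.29.
Month 5: interest £225.29; balance after payment £11,748.58.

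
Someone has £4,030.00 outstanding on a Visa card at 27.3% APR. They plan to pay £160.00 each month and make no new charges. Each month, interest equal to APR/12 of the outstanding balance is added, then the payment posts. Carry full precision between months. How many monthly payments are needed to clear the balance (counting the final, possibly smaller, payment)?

Monthly rate r = 27.3%/12 = 2.275% = 0.02275.
Recurrence: B ← B·(1+r) − £160.00.
Month 1: interest £91.68; balance after payment £3,961.68.
Month 2: interest £90.13; balance after payment £3,891.81.
Closed form: n = −ln(1 − rB₀/P)/ln(1+r) = −ln(0.42698)/ln(1.02275) ≈ 37.831, so the balance reaches zero during payment 38.

38 months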